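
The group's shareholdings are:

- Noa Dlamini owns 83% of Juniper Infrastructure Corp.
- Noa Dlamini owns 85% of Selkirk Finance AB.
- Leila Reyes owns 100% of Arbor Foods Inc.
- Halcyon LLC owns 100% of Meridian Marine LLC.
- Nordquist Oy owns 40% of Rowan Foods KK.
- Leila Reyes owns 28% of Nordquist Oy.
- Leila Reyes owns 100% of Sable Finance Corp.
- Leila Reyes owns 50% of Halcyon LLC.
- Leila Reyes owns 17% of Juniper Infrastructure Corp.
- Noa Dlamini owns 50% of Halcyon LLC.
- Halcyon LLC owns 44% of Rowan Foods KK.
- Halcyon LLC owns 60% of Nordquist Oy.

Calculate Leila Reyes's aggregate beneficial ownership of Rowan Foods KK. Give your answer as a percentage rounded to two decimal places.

Leila reaches Rowan along 3 paths.
Via Halcyon → Nordquist: 50% × 60% × 40% = 12%.
Via Nordquist: 28% × 40% = 11.2%.
Via Halcyon: 50% × 44% = 22%.
Total: 12% + 11.2% + 22% = 45.2%.
Rounded: 45.20%.

45.20%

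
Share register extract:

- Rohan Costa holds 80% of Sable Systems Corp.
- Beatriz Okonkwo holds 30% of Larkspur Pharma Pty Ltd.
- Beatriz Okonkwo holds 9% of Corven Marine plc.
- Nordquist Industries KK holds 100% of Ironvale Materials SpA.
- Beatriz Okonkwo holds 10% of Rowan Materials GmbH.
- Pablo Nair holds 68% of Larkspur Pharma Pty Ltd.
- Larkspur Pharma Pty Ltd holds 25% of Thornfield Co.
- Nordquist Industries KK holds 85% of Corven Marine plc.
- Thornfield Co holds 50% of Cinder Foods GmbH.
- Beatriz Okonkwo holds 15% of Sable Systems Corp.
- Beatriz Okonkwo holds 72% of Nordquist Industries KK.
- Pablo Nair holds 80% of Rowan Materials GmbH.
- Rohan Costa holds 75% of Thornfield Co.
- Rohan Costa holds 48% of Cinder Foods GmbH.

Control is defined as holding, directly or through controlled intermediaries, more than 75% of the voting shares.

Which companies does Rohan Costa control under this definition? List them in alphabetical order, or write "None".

Rohan holds 80% of Sable, so Rohan controls Sable.
No other company's threshold is met.

Sable Systems Corp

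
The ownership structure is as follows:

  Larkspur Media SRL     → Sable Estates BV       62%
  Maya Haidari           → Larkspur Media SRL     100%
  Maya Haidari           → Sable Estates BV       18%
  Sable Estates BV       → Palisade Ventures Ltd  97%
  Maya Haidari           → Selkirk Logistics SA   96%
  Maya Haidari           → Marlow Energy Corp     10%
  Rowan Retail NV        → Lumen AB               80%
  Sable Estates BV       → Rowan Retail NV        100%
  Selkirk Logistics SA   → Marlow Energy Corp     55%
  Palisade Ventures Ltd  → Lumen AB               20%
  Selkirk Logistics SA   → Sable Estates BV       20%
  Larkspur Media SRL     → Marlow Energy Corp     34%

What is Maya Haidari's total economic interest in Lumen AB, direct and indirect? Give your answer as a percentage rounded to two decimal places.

98.60%

Maya reaches Lumen along 6 paths.
Via Selkirk → Sable → Palisade: 96% × 20% × 97% × 20% = 3.7248%.
Via Larkspur → Sable → Palisade: 100% × 62% × 97% × 20% = 12.028%.
Via Sable → Palisade: 18% × 97% × 20% = 3.492%.
Via Selkirk → Sable → Rowan: 96% × 20% × 100% × 80% = 15.36%.
Via Larkspur → Sable → Rowan: 100% × 62% × 100% × 80% = 49.6%.
Via Sable → Rowan: 18% × 100% × 80% = 14.4%.
Total: 3.7248% + 12.028% + 3.492% + 15.36% + 49.6% + 14.4% = 98.6048%.
Rounded: 98.60%.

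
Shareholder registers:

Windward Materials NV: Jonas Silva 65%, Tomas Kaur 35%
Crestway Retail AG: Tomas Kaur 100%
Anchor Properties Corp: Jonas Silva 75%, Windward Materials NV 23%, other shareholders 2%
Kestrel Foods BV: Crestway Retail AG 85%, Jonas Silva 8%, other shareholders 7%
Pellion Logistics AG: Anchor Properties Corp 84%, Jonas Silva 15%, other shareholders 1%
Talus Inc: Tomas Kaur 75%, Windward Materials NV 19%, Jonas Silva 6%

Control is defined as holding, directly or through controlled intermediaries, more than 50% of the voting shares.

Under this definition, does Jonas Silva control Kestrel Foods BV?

No

Jonas holds 65% of Windward, so Jonas controls Windward.
Jonas and Windward together hold 75% + 23% = 98% of Anchor, so Jonas controls Anchor.
Anchor and Jonas together hold 84% + 15% = 99% of Pellion, so Jonas controls Pellion.
In Kestrel, Jonas's side holds only 8%, not > 50%.
So Jonas does not control Kestrel.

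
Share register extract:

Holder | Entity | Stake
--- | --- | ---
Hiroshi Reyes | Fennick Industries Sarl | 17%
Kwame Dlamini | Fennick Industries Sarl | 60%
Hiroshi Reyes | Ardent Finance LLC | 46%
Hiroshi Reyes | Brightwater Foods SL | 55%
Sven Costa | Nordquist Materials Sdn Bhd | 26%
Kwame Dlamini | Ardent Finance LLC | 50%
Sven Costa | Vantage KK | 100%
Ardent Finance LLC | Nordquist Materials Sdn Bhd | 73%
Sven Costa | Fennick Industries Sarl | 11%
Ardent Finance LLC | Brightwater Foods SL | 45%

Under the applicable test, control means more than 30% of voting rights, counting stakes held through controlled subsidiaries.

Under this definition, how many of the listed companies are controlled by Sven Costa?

Sven holds 100% of Vantage, so Sven controls Vantage.
No other company's threshold is met.
Sven controls 1 company.

1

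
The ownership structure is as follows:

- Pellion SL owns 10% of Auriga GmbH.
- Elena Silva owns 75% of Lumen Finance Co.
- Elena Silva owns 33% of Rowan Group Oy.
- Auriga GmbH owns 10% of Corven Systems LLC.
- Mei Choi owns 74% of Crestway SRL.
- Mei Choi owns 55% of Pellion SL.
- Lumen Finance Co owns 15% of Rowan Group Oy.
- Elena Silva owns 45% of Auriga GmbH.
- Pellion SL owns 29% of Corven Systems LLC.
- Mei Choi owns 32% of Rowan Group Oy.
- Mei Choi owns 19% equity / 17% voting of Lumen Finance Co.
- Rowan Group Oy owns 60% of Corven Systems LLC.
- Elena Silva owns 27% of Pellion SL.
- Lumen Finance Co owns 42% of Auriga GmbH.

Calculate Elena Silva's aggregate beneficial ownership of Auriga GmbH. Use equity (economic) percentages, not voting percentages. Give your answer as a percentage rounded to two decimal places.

79.20%

Elena reaches Auriga along 3 paths.
Direct stake: 45% = 45%.
Via Pellion: 27% × 10% = 2.7%.
Via Lumen: 75% × 42% = 31.5%.
Total: 45% + 2.7% + 31.5% = 79.2%.
Rounded: 79.20%.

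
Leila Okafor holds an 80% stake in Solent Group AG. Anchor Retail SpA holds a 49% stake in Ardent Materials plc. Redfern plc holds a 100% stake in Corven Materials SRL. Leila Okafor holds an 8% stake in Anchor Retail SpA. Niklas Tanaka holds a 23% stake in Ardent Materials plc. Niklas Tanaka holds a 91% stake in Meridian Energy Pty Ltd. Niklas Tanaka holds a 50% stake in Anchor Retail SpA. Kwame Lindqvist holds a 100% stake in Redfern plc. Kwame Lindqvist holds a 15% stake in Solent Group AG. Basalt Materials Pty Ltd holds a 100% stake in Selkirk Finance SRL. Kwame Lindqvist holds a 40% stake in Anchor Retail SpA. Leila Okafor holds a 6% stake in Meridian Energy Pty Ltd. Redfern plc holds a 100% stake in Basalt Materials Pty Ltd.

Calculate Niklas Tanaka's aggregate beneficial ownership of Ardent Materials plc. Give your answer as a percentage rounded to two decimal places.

47.50%

Niklas reaches Ardent along 2 paths.
Direct stake: 23% = 23%.
Via Anchor: 50% × 49% = 24.5%.
Total: 23% + 24.5% = 47.5%.
Rounded: 47.50%.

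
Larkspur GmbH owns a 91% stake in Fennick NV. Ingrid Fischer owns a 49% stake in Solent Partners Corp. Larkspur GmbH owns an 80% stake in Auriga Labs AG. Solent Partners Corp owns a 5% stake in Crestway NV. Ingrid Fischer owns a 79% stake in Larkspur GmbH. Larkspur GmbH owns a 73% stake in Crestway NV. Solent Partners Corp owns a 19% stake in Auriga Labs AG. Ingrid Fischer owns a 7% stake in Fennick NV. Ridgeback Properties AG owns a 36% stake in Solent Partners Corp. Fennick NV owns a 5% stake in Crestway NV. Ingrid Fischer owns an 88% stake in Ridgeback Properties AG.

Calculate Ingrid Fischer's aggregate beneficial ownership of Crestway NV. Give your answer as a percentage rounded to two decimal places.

65.65%

Ingrid reaches Crestway along 5 paths.
Via Larkspur: 79% × 73% = 57.67%.
Via Fennick: 7% × 5% = 0.35%.
Via Larkspur → Fennick: 79% × 91% × 5% = 3.5945%.
Via Solent: 49% × 5% = 2.45%.
Via Ridgeback → Solent: 88% × 36% × 5% = 1.584%.
Total: 57.67% + 0.35% + 3.5945% + 2.45% + 1.584% = 65.6485%.
Rounded: 65.65%.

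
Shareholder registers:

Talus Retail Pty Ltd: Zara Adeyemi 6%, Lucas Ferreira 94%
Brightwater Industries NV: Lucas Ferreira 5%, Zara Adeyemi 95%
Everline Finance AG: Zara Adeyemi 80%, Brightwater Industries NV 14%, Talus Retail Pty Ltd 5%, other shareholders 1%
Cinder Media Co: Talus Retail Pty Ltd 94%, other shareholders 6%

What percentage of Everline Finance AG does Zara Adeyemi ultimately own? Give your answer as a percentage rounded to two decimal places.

93.60%

Zara reaches Everline along 3 paths.
Direct stake: 80% = 80%.
Via Brightwater: 95% × 14% = 13.3%.
Via Talus: 6% × 5% = 0.3%.
Total: 80% + 13.3% + 0.3% = 93.6%.
Rounded: 93.60%.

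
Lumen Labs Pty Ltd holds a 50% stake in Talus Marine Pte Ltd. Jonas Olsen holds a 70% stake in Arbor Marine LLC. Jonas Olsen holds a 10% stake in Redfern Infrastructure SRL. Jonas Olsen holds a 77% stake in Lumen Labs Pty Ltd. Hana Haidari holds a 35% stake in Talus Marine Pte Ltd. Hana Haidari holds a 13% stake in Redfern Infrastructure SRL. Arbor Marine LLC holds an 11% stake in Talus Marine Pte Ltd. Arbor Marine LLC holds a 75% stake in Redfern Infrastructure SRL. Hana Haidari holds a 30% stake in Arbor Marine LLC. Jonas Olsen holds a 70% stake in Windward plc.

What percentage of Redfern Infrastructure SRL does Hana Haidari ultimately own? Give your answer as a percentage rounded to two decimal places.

35.50%

Hana reaches Redfern along 2 paths.
Via Arbor: 30% × 75% = 22.5%.
Direct stake: 13% = 13%.
Total: 22.5% + 13% = 35.5%.
Rounded: 35.50%.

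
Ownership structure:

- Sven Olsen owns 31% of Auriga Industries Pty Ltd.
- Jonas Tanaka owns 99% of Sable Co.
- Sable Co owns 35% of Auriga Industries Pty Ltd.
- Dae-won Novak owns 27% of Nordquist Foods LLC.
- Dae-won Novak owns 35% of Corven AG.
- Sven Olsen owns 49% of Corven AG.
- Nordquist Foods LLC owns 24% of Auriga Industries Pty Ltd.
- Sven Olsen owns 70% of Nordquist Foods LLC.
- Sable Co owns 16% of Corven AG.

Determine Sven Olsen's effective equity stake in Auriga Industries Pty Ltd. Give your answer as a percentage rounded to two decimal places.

47.80%

Sven reaches Auriga along 2 paths.
Via Nordquist: 70% × 24% = 16.8%.
Direct stake: 31% = 31%.
Total: 16.8% + 31% = 47.8%.
Rounded: 47.80%.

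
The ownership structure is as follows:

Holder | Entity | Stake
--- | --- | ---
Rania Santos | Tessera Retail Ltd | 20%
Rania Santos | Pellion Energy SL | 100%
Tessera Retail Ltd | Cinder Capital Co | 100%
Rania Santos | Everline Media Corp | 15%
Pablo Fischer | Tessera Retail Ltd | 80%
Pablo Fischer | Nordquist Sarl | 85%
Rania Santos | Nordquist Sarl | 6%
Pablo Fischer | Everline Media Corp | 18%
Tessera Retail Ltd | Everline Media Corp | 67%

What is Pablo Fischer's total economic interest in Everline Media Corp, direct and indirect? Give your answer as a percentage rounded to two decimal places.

Pablo reaches Everline along 2 paths.
Direct stake: 18% = 18%.
Via Tessera: 80% × 67% = 53.6%.
Total: 18% + 53.6% = 71.6%.
Rounded: 71.60%.

71.60%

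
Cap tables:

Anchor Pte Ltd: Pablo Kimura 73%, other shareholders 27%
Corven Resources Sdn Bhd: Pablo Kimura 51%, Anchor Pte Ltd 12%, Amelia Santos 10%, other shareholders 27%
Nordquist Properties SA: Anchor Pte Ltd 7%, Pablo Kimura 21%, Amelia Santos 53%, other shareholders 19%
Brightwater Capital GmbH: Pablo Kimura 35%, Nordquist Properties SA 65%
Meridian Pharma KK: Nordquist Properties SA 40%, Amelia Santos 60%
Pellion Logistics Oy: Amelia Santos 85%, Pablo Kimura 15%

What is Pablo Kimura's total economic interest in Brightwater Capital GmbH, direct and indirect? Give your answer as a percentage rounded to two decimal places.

51.97%

Pablo reaches Brightwater along 3 paths.
Direct stake: 35% = 35%.
Via Anchor → Nordquist: 73% × 7% × 65% = 3.3215%.
Via Nordquist: 21% × 65% = 13.65%.
Total: 35% + 3.3215% + 13.65% = 51.9715%.
Rounded: 51.97%.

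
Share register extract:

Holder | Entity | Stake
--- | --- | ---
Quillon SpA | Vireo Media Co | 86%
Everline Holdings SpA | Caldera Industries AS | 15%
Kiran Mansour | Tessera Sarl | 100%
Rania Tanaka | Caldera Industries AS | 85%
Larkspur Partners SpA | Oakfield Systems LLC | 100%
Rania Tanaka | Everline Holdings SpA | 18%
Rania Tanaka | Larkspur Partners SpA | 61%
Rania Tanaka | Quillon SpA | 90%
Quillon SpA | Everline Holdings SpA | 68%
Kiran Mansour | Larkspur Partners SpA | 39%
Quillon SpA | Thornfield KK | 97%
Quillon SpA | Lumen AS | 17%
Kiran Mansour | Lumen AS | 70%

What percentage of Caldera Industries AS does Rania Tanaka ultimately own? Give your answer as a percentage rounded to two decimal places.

Rania reaches Caldera along 3 paths.
Direct stake: 85% = 85%.
Via Quillon → Everline: 90% × 68% × 15% = 9.18%.
Via Everline: 18% × 15% = 2.7%.
Total: 85% + 9.18% + 2.7% = 96.88%.

96.88%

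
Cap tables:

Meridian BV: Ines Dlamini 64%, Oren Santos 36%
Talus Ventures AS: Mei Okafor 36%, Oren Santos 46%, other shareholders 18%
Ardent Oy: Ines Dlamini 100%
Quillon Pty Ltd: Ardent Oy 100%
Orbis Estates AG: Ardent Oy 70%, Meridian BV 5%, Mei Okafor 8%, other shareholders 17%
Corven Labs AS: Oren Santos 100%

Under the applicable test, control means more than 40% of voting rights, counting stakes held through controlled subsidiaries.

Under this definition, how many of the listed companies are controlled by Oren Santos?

Oren holds 46% of Talus, so Oren controls Talus.
Oren holds 100% of Corven, so Oren controls Corven.
No other company's threshold is met.
Oren controls 2 companies.

2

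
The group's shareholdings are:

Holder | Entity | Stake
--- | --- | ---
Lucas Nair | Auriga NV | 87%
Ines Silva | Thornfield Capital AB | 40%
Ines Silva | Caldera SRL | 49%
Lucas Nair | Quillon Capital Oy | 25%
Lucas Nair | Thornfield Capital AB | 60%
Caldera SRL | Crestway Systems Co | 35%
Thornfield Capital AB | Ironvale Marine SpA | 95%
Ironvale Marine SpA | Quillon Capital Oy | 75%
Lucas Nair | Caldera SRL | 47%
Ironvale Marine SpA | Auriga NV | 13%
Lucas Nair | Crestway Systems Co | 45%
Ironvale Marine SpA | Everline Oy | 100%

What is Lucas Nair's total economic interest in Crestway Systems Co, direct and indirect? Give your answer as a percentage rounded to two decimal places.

Lucas reaches Crestway along 2 paths.
Direct stake: 45% = 45%.
Via Caldera: 47% × 35% = 16.45%.
Total: 45% + 16.45% = 61.45%.

61.45%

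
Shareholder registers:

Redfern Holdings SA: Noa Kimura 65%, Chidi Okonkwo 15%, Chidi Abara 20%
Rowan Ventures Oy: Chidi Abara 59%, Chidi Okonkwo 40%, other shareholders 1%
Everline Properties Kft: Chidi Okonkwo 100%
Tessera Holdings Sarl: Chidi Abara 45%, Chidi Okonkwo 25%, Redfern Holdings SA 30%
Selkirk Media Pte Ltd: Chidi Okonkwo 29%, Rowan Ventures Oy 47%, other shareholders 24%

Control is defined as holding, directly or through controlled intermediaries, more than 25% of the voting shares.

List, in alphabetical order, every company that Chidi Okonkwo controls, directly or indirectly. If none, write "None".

Chidi Okonkwo holds 40% of Rowan, so Chidi Okonkwo controls Rowan.
Chidi Okonkwo holds 100% of Everline, so Chidi Okonkwo controls Everline.
Chidi Okonkwo and Rowan together hold 29% + 47% = 76% of Selkirk, so Chidi Okonkwo controls Selkirk.
No other company's threshold is met.

Everline Properties Kft, Rowan Ventures Oy, Selkirk Media Pte Ltd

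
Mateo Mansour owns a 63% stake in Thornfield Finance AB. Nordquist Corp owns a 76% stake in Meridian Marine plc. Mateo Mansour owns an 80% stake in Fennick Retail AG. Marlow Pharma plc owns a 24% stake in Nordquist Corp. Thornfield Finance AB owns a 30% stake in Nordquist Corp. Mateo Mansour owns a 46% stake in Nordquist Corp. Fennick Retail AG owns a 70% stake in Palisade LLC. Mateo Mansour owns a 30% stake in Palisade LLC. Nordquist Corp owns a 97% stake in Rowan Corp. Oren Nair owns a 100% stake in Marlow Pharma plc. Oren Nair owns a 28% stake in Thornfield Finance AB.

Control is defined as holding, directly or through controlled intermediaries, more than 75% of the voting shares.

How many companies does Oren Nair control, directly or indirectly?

Oren holds 100% of Marlow, so Oren controls Marlow.
No other company's threshold is met.
Oren controls 1 company.

1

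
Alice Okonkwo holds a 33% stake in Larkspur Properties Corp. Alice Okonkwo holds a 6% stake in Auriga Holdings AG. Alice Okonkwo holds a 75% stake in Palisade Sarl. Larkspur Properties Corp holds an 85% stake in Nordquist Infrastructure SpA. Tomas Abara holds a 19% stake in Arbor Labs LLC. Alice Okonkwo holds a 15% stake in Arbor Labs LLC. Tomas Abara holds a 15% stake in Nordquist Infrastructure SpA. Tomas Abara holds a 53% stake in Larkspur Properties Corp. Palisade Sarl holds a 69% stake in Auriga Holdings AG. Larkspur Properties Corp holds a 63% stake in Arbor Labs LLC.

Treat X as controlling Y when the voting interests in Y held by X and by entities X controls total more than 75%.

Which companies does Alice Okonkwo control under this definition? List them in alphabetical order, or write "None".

None

Alice's largest direct stake is 75% in Palisade, which does not meet the threshold.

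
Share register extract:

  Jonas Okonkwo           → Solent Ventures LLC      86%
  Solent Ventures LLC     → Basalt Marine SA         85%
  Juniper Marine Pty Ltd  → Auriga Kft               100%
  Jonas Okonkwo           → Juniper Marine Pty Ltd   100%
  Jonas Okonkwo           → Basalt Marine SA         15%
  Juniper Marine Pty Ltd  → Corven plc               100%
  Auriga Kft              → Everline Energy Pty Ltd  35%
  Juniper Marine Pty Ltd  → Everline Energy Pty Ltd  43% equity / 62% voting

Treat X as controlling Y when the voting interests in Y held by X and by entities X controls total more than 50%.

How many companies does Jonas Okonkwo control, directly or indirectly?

6

Jonas holds 86% of Solent, so Jonas controls Solent.
Jonas holds 100% of Juniper, so Jonas controls Juniper.
Juniper holds 100% of Auriga, so Jonas controls Auriga.
Juniper and Auriga together hold 62% + 35% = 97% of Everline, so Jonas controls Everline.
Juniper holds 100% of Corven, so Jonas controls Corven.
Solent and Jonas together hold 85% + 15% = 100% of Basalt, so Jonas controls Basalt.
Jonas controls 6 companies.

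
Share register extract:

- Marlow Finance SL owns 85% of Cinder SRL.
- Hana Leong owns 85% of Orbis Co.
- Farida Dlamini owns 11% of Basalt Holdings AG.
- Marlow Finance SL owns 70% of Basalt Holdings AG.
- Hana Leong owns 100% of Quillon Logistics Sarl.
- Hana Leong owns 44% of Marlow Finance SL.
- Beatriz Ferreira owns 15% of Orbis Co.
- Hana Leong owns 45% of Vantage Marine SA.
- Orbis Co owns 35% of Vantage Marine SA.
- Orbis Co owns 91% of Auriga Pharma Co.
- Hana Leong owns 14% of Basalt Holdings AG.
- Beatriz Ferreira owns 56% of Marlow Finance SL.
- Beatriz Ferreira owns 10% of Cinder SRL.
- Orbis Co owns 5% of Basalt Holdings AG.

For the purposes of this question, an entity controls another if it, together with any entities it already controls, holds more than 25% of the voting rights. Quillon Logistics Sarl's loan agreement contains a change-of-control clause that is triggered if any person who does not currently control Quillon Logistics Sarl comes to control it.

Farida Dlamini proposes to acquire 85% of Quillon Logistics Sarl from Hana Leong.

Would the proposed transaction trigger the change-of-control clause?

The purchase adds only to Farida's holdings (Hana's stake shrinks), so Farida is the only person who could newly come to control Quillon.
Farida's largest direct stake is 11% in Basalt, which does not meet the threshold, so Farida controls no company.
Neither Farida nor any entity Farida controls holds any voting interest in Quillon.
So before the transaction, Farida does not control Quillon.
After the purchase, Farida holds 85% of Quillon directly, and Hana's stake falls to 15%.
Farida holds 85% of Quillon, so Farida controls Quillon.
Farida did not control Quillon before and does after, so the clause is triggered.

Yes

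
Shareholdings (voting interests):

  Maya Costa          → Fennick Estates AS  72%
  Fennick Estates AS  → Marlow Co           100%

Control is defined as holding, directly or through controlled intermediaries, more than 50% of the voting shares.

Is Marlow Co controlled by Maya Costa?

Maya holds 72% of Fennick, so Maya controls Fennick.
Fennick holds 100% of Marlow, so Maya controls Marlow.

Yes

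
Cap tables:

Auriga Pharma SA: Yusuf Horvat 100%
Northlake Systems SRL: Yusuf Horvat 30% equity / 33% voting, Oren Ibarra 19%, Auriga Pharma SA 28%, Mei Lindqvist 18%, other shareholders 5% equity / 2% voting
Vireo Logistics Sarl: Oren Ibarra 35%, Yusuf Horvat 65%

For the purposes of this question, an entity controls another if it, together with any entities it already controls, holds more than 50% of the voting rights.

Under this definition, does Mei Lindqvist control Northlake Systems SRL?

No

Mei's largest direct stake is 18% in Northlake, which does not meet the threshold, so Mei controls no company.
In Northlake, Mei's side holds only 18%, not > 50%.
So Mei does not control Northlake.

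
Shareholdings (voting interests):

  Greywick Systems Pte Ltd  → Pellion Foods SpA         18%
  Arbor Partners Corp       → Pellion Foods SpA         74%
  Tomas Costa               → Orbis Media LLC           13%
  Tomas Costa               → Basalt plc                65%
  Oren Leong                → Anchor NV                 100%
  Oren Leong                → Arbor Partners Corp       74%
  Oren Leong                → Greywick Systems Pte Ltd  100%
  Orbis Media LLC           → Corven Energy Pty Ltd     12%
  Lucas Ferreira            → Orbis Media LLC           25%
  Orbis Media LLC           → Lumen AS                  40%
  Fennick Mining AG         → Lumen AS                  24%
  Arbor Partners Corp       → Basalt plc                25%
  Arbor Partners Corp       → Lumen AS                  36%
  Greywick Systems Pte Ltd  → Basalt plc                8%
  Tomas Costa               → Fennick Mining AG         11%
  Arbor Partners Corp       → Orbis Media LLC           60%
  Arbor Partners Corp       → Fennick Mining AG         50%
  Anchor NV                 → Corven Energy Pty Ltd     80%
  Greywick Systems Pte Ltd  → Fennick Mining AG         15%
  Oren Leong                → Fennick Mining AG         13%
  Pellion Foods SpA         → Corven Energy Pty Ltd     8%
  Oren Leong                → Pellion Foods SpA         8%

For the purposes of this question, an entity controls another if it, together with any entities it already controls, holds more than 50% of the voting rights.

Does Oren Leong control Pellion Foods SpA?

Oren holds 100% of Greywick, so Oren controls Greywick.
Oren holds 74% of Arbor, so Oren controls Arbor.
Oren and Greywick and Arbor together hold 8% + 18% + 74% = 100% of Pellion, so Oren controls Pellion.

Yes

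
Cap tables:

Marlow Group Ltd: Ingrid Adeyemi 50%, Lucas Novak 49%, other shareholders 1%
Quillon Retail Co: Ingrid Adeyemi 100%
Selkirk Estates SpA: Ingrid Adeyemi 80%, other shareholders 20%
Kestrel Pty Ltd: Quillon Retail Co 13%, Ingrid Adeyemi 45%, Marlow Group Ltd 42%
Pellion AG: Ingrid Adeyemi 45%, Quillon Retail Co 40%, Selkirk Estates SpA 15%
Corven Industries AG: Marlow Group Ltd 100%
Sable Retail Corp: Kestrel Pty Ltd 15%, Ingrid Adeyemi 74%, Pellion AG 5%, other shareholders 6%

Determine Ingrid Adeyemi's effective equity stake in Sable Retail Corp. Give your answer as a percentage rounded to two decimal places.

90.70%

Ingrid reaches Sable along 7 paths.
Via Quillon → Kestrel: 100% × 13% × 15% = 1.95%.
Via Kestrel: 45% × 15% = 6.75%.
Via Marlow → Kestrel: 50% × 42% × 15% = 3.15%.
Direct stake: 74% = 74%.
Via Pellion: 45% × 5% = 2.25%.
Via Quillon → Pellion: 100% × 40% × 5% = 2%.
Via Selkirk → Pellion: 80% × 15% × 5% = 0.6%.
Total: 1.95% + 6.75% + 3.15% + 74% + 2.25% + 2% + 0.6% = 90.7%.
Rounded: 90.70%.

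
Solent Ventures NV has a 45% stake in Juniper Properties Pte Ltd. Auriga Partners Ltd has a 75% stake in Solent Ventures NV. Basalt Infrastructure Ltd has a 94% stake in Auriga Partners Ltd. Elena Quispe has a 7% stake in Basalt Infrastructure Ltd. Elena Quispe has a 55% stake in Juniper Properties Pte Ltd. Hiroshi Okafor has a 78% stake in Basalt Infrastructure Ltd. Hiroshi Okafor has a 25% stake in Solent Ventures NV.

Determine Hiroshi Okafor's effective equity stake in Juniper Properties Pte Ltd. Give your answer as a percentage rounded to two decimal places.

36.00%

Hiroshi reaches Juniper along 2 paths.
Via Basalt → Auriga → Solent: 78% × 94% × 75% × 45% = 24.7455%.
Via Solent: 25% × 45% = 11.25%.
Total: 24.7455% + 11.25% = 35.9955%.
Rounded: 36.00%.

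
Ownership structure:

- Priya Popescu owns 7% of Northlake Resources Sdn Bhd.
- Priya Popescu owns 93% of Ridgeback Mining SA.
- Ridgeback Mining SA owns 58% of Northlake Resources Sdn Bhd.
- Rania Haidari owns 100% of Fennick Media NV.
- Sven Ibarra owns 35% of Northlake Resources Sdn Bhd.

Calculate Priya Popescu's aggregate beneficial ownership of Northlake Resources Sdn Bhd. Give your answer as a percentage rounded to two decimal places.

Priya reaches Northlake along 2 paths.
Via Ridgeback: 93% × 58% = 53.94%.
Direct stake: 7% = 7%.
Total: 53.94% + 7% = 60.94%.

60.94%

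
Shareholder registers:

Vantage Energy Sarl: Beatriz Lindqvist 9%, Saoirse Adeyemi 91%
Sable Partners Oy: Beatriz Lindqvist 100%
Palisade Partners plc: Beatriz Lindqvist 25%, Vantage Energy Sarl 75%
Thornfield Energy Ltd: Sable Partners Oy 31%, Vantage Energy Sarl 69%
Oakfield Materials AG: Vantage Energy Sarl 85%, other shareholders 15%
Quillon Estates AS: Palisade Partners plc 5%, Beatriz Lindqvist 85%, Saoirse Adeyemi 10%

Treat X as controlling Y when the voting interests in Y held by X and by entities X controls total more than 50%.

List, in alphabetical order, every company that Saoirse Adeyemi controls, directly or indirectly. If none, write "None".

Saoirse holds 91% of Vantage, so Saoirse controls Vantage.
Vantage holds 75% of Palisade, so Saoirse controls Palisade.
Vantage holds 69% of Thornfield, so Saoirse controls Thornfield.
Vantage holds 85% of Oakfield, so Saoirse controls Oakfield.
No other company's threshold is met.

Oakfield Materials AG, Palisade Partners plc, Thornfield Energy Ltd, Vantage Energy Sarl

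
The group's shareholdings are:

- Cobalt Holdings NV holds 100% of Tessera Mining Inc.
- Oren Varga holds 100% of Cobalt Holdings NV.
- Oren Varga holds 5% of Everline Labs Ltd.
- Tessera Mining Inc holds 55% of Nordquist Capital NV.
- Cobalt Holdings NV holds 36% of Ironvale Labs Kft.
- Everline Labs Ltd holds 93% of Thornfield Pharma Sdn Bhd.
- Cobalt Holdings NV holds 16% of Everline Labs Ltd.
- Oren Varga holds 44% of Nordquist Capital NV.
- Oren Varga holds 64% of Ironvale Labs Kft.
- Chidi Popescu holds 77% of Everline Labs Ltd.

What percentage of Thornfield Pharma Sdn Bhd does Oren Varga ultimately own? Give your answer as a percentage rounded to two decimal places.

19.53%

Oren reaches Thornfield along 2 paths.
Via Cobalt → Everline: 100% × 16% × 93% = 14.88%.
Via Everline: 5% × 93% = 4.65%.
Total: 14.88% + 4.65% = 19.53%.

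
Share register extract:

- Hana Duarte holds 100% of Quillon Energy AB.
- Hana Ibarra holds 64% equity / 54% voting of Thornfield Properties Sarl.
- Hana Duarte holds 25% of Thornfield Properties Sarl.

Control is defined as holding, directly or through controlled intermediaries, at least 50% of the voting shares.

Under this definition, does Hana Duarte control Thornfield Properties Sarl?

No

Hana Duarte holds 100% of Quillon, so Hana Duarte controls Quillon.
In Thornfield, Hana Duarte's side holds only 25%, not ≥ 50%.
So Hana Duarte does not control Thornfield.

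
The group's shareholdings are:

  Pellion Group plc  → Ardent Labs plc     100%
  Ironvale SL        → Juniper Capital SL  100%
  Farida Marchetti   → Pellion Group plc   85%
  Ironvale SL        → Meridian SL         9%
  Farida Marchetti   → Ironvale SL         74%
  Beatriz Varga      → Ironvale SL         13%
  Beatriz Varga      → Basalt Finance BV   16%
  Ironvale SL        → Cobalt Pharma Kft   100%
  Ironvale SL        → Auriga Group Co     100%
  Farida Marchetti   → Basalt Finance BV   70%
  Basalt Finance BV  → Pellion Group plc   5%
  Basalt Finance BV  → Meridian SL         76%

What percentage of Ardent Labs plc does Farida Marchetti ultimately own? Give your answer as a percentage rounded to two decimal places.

88.50%

Farida reaches Ardent along 2 paths.
Via Basalt → Pellion: 70% × 5% × 100% = 3.5%.
Via Pellion: 85% × 100% = 85%.
Total: 3.5% + 85% = 88.5%.
Rounded: 88.50%.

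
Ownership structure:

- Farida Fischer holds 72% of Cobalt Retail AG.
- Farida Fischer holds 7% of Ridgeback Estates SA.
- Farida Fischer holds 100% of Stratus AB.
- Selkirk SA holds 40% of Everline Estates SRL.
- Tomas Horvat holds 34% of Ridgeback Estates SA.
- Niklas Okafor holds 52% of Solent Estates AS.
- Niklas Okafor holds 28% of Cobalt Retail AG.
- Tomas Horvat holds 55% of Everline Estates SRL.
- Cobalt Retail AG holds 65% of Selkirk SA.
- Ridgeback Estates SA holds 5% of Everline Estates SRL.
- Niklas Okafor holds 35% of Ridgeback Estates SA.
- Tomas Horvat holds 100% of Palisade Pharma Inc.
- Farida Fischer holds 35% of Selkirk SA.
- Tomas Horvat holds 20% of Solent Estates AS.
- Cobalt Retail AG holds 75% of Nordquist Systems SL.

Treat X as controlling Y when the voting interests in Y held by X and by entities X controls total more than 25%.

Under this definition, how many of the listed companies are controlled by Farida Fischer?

Farida holds 72% of Cobalt, so Farida controls Cobalt.
Cobalt and Farida together hold 65% + 35% = 100% of Selkirk, so Farida controls Selkirk.
Selkirk holds 40% of Everline, so Farida controls Everline.
Farida holds 100% of Stratus, so Farida controls Stratus.
Cobalt holds 75% of Nordquist, so Farida controls Nordquist.
No other company's threshold is met.
Farida controls 5 companies.

5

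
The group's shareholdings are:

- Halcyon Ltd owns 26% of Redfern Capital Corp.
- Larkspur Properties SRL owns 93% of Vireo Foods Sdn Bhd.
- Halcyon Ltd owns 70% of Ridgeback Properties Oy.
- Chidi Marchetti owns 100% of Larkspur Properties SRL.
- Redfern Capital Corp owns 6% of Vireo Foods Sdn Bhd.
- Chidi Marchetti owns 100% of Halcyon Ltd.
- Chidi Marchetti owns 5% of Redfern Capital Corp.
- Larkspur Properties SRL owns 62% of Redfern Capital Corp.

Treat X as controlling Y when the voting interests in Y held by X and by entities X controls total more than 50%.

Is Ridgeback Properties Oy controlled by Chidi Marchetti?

Yes

Chidi holds 100% of Halcyon, so Chidi controls Halcyon.
Halcyon holds 70% of Ridgeback, so Chidi controls Ridgeback.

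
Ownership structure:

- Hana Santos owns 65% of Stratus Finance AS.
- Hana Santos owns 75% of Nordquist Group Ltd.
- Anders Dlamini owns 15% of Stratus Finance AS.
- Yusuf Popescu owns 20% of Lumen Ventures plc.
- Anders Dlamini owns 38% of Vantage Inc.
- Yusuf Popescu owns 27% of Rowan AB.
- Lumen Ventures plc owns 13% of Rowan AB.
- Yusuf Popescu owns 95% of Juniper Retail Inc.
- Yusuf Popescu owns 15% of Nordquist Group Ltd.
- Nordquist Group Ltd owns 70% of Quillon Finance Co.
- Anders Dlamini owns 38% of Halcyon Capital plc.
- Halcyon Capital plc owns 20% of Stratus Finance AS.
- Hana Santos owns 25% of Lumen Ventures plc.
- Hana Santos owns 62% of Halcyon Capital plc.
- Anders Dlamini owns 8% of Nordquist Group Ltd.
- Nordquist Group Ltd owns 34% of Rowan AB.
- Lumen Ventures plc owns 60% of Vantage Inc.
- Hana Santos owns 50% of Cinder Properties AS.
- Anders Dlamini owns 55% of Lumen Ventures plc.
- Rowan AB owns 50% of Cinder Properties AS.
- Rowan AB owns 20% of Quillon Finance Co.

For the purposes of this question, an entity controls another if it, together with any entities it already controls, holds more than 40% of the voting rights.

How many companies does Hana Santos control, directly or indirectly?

5

Hana holds 75% of Nordquist, so Hana controls Nordquist.
Hana holds 62% of Halcyon, so Hana controls Halcyon.
Hana and Halcyon together hold 65% + 20% = 85% of Stratus, so Hana controls Stratus.
Hana holds 50% of Cinder, so Hana controls Cinder.
Nordquist holds 70% of Quillon, so Hana controls Quillon.
No other company's threshold is met.
Hana controls 5 companies.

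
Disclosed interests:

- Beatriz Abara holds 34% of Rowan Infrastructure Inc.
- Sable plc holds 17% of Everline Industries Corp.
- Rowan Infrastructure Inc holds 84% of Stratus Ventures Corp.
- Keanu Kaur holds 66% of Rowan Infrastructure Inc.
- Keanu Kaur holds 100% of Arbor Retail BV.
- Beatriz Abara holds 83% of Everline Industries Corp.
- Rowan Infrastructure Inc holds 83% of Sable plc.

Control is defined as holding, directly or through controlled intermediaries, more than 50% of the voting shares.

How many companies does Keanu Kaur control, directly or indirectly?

Keanu holds 66% of Rowan, so Keanu controls Rowan.
Rowan holds 83% of Sable, so Keanu controls Sable.
Rowan holds 84% of Stratus, so Keanu controls Stratus.
Keanu holds 100% of Arbor, so Keanu controls Arbor.
No other company's threshold is met.
Keanu controls 4 companies.

4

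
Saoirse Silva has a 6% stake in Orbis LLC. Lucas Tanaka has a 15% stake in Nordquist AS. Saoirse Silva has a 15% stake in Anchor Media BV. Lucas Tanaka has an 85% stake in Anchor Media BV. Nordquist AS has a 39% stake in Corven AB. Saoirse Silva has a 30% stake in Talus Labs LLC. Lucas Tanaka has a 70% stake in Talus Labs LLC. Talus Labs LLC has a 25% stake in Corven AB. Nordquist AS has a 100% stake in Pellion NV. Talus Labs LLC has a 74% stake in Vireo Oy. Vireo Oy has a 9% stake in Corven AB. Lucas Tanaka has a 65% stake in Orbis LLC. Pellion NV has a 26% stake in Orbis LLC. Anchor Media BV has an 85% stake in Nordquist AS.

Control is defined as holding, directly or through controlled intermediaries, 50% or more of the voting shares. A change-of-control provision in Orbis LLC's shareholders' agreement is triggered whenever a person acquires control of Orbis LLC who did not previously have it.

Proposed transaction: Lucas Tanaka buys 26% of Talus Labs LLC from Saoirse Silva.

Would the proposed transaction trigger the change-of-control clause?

The purchase adds only to Lucas's holdings (Saoirse's stake shrinks), so Lucas is the only person who could newly come to control Orbis.
Lucas holds 85% of Anchor, so Lucas controls Anchor.
Anchor and Lucas together hold 85% + 15% = 100% of Nordquist, so Lucas controls Nordquist.
Nordquist holds 100% of Pellion, so Lucas controls Pellion.
Lucas and Pellion together hold 65% + 26% = 91% of Orbis, so Lucas controls Orbis.
So Lucas already controls Orbis before the transaction.
After the purchase, Lucas's direct stake in Talus rises to 70% + 26% = 96%, and Saoirse's stake falls to 4%.
Lucas controlled Orbis already, so this is not a new person acquiring control; every other person's position is unchanged or reduced.
No new person acquires control, so the clause is not triggered.

No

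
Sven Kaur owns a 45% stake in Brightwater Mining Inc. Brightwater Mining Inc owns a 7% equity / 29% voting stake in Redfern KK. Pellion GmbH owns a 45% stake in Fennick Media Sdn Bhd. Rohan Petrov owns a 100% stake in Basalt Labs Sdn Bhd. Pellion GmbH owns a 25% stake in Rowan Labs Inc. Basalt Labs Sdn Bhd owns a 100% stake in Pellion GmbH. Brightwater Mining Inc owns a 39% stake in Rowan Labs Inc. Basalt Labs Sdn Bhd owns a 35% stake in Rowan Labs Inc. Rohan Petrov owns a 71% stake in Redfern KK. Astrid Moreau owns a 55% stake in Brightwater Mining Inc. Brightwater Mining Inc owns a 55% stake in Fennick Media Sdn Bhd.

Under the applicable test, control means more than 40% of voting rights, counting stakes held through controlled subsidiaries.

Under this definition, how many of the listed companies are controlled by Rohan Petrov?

5

Rohan holds 100% of Basalt, so Rohan controls Basalt.
Basalt holds 100% of Pellion, so Rohan controls Pellion.
Basalt and Pellion together hold 35% + 25% = 60% of Rowan, so Rohan controls Rowan.
Rohan holds 71% of Redfern, so Rohan controls Redfern.
Pellion holds 45% of Fennick, so Rohan controls Fennick.
No other company's threshold is met.
Rohan controls 5 companies.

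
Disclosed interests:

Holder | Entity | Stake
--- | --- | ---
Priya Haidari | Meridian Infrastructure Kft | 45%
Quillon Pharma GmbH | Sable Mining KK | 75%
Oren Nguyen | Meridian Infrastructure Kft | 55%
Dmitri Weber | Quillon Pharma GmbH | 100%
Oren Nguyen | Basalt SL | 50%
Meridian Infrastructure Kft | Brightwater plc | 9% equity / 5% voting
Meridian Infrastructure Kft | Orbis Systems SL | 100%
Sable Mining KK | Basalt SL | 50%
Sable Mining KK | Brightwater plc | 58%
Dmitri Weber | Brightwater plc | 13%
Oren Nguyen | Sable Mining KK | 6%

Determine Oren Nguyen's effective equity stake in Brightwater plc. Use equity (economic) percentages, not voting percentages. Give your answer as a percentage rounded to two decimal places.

Oren reaches Brightwater along 2 paths.
Via Sable: 6% × 58% = 3.48%.
Via Meridian: 55% × 9% = 4.95%.
Total: 3.48% + 4.95% = 8.43%.

8.43%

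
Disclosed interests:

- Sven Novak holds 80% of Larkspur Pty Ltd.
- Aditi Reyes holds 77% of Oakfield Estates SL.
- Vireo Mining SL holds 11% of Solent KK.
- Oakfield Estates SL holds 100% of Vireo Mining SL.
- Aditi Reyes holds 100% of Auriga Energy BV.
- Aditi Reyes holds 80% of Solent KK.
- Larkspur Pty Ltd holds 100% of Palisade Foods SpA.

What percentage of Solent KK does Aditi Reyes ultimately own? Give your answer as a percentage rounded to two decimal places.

88.47%

Aditi reaches Solent along 2 paths.
Direct stake: 80% = 80%.
Via Oakfield → Vireo: 77% × 100% × 11% = 8.47%.
Total: 80% + 8.47% = 88.47%.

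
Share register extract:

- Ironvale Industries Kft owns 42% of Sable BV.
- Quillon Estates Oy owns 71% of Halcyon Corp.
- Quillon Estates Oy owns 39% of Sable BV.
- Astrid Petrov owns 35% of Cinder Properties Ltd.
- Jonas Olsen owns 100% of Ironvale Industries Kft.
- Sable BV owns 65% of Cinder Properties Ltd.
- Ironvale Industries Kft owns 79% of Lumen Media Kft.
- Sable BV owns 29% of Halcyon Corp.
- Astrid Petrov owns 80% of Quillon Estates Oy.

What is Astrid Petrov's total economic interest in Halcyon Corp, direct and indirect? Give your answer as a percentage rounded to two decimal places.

65.85%

Astrid reaches Halcyon along 2 paths.
Via Quillon → Sable: 80% × 39% × 29% = 9.048%.
Via Quillon: 80% × 71% = 56.8%.
Total: 9.048% + 56.8% = 65.848%.
Rounded: 65.85%.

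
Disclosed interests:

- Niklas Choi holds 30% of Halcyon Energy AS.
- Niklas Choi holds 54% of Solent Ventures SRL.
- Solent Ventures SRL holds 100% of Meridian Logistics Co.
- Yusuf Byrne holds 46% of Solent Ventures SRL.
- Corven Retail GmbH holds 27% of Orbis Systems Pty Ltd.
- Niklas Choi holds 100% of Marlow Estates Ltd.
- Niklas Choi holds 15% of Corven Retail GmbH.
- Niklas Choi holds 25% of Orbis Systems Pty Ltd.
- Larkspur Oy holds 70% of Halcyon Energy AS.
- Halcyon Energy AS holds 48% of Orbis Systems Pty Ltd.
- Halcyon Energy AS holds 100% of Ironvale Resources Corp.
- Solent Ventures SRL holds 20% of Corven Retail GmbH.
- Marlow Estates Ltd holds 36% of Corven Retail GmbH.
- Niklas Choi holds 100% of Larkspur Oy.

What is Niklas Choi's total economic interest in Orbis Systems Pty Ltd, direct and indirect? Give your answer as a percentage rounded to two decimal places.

Niklas reaches Orbis along 6 paths.
Via Halcyon: 30% × 48% = 14.4%.
Via Larkspur → Halcyon: 100% × 70% × 48% = 33.6%.
Via Solent → Corven: 54% × 20% × 27% = 2.916%.
Via Corven: 15% × 27% = 4.05%.
Via Marlow → Corven: 100% × 36% × 27% = 9.72%.
Direct stake: 25% = 25%.
Total: 14.4% + 33.6% + 2.916% + 4.05% + 9.72% + 25% = 89.686%.
Rounded: 89.69%.

89.69%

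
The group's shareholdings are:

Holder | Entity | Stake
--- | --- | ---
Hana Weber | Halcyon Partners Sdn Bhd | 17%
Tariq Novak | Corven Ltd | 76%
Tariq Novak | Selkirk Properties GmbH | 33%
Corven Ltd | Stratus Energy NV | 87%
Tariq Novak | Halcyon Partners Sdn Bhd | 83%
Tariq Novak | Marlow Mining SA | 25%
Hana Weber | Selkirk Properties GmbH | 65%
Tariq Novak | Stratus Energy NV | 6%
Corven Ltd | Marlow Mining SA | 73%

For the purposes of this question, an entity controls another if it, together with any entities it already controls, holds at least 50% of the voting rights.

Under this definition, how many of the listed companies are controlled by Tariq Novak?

Tariq holds 83% of Halcyon, so Tariq controls Halcyon.
Tariq holds 76% of Corven, so Tariq controls Corven.
Corven and Tariq together hold 87% + 6% = 93% of Stratus, so Tariq controls Stratus.
Tariq and Corven together hold 25% + 73% = 98% of Marlow, so Tariq controls Marlow.
No other company's threshold is met.
Tariq controls 4 companies.

4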